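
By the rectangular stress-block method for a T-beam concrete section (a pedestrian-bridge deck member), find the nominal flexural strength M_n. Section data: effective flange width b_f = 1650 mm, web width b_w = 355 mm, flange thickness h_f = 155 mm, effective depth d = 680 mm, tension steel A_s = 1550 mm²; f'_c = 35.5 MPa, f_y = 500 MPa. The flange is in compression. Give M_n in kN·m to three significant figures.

Tension: T = A_s f_y = 1550 × 500 = 775000 N.
Try a within the flange: a = T/(0.85 f'_c b_f) = 775000/(0.85 × 35.5 × 1650) = 15.57 mm.
Since a = 15.57 ≤ h_f = 155 mm, the stress block lies entirely in the flange; analyse as a rectangular beam of width b_f.
M_n = T(d − a/2) = 775000 × (680 − 7.785) = 520.97 × 10⁶ N·mm.
M_n = 520.97 kN·m.

M_n ≈ 521 kN·m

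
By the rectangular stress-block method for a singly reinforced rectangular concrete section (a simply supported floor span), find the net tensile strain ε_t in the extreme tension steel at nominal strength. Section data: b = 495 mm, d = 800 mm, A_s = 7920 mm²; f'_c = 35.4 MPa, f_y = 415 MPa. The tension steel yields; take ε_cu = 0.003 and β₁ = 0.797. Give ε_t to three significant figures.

ε_t ≈ 0.00567

a = A_s f_y/(0.85 f'_c b) = 220.67 mm.
β₁ = 0.797, so c = a/β₁ = 220.67/0.797 = 276.88 mm.
From the linear strain diagram with ε_cu = 0.003: ε_t = 0.003 (d − c)/c = 0.003 × (800 − 276.88)/276.88 = 0.00567.
Since ε_t ≥ 0.005, the section is tension-controlled.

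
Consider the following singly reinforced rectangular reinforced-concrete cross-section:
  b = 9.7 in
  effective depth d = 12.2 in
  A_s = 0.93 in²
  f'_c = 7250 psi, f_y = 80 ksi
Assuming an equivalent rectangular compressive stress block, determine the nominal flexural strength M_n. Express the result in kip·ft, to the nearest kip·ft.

M_n ≈ 72 kip·ft

T = A_s f_y = 0.93 × 80 = 74.4 kips.
a = T/(0.85 f'_c b) = 74.4/(0.85 × 7.25 × 9.7) = 1.245 in.
M_n = T(d − a/2) = 74.4 × (12.2 − 0.6225) = 861.4 kip·in = 861.4/12 = 71.78 kip·ft.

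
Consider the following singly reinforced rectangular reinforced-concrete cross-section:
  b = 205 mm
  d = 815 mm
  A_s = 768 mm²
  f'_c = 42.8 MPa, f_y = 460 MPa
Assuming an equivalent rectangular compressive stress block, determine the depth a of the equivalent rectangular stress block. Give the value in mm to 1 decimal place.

a ≈ 47.4 mm

T = A_s f_y = 768 × 460 = 353280 N = 353.28 kN.
Setting C = 0.85 f'_c a b equal to T: a = 353280/(0.85 × 42.8 × 205) = 47.4 mm.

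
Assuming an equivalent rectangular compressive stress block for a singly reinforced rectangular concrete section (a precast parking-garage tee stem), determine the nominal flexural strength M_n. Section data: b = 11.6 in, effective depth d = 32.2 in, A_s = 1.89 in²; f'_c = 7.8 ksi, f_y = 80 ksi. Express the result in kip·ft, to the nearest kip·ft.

M_n ≈ 393 kip·ft

T = A_s f_y = 1.89 × 80 = 151.2 kips.
a = T/(0.85 f'_c b) = 151.2/(0.85 × 7.8 × 11.6) = 1.966 in.
M_n = T(d − a/2) = 151.2 × (32.2 − 0.983) = 4720.0 kip·in = 4720.0/12 = 393.33 kip·ft.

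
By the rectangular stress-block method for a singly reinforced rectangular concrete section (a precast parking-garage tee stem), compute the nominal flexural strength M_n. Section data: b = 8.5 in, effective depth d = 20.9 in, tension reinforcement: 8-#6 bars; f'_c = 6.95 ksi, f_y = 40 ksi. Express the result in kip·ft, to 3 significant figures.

M_n ≈ 229 kip·ft

A_s = 8 × 0.44 = 3.52 in².
T = A_s f_y = 3.52 × 40 = 140.8 kips.
a = T/(0.85 f'_c b) = 140.8/(0.85 × 6.95 × 8.5) = 2.804 in.
M_n = T(d − a/2) = 140.8 × (20.9 − 1.402) = 2745.3 kip·in = 2745.3/12 = 228.78 kip·ft.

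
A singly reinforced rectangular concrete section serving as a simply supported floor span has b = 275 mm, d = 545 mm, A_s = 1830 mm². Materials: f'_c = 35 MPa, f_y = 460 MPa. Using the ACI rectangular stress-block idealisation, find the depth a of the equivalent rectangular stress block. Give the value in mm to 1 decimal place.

T = A_s f_y = 1830 × 460 = 841800 N = 841.8 kN.
Setting C = 0.85 f'_c a b equal to T: a = 841800/(0.85 × 35 × 275) = 102.9 mm.

a ≈ 102.9 mm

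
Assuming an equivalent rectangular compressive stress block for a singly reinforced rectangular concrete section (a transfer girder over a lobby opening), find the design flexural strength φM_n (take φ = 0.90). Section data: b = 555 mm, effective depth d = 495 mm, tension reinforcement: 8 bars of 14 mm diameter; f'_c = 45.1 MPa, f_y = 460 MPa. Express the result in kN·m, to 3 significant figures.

A_s = 8 × 154 = 1232 mm².
T = A_s f_y = 1232 × 460 = 566720 N = 566.72 kN.
From C = T: a = T/(0.85 f'_c b) = 566720/(0.85 × 45.1 × 555) = 26.64 mm.
M_n = T(d − a/2) = 566.72 kN × (495 − 13.32) mm = 272.98 kN·m.
φM_n = 0.90 × 272.98 = 245.68 kN·m.

φM_n ≈ 246 kN·m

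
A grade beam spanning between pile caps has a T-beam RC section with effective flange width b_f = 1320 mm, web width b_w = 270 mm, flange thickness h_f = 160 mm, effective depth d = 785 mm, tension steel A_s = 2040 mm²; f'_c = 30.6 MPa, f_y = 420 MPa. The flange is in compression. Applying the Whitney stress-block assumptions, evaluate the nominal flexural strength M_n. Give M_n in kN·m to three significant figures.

Tension: T = A_s f_y = 2040 × 420 = 856800 N.
Try a within the flange: a = T/(0.85 f'_c b_f) = 856800/(0.85 × 30.6 × 1320) = 24.96 mm.
Since a = 24.96 ≤ h_f = 160 mm, the stress block lies entirely in the flange; analyse as a rectangular beam of width b_f.
M_n = T(d − a/2) = 856800 × (785 − 12.48) = 661.90 × 10⁶ N·mm.
M_n = 661.90 kN·m.

M_n ≈ 662 kN·m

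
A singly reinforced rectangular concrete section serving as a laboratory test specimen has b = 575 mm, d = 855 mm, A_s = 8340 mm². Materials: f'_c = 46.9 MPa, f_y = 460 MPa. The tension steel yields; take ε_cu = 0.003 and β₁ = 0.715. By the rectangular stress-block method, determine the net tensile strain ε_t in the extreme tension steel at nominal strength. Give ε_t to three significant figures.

ε_t ≈ 0.00796

a = A_s f_y/(0.85 f'_c b) = 167.36 mm.
β₁ = 0.715, so c = a/β₁ = 167.36/0.715 = 234.07 mm.
From the linear strain diagram with ε_cu = 0.003: ε_t = 0.003 (d − c)/c = 0.003 × (855 − 234.07)/234.07 = 0.00796.
Since ε_t ≥ 0.005, the section is tension-controlled.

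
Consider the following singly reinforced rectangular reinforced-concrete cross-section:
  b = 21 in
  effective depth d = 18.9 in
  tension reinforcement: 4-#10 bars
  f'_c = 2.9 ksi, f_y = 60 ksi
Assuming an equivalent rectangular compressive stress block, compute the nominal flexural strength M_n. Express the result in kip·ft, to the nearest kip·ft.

M_n ≈ 405 kip·ft

A_s = 4 × 1.27 = 5.08 in².
T = A_s f_y = 5.08 × 60 = 304.8 kips.
a = T/(0.85 f'_c b) = 304.8/(0.85 × 2.9 × 21) = 5.888 in.
M_n = T(d − a/2) = 304.8 × (18.9 − 2.944) = 4863.4 kip·in = 4863.4/12 = 405.28 kip·ft.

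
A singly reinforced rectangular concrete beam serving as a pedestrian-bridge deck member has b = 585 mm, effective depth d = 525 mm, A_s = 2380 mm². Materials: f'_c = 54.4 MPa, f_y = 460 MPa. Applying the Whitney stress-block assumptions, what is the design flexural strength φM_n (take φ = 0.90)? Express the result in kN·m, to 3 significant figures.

T = A_s f_y = 2380 × 460 = 1094800 N = 1094.8 kN.
From C = T: a = T/(0.85 f'_c b) = 1094800/(0.85 × 54.4 × 585) = 40.47 mm.
M_n = T(d − a/2) = 1094.8 kN × (525 − 20.235) mm = 552.62 kN·m.
φM_n = 0.90 × 552.62 = 497.36 kN·m.

φM_n ≈ 497 kN·m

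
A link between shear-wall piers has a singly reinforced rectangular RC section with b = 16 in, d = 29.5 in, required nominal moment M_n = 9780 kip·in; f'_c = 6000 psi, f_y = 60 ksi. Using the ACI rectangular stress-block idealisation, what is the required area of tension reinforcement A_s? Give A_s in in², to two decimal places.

From M_n = 0.85 f'_c a b (d − a/2):
a = d − √(d² − 2M_n/(0.85 f'_c b)) = 29.5 − √(29.5² − 2 × 9780/(0.85 × 6 × 16)) = 4.389 in.
A_s = 0.85 f'_c a b / f_y = 0.85 × 6 × 4.389 × 16 / 60 = 5.969 in².

A_s ≈ 5.97 in²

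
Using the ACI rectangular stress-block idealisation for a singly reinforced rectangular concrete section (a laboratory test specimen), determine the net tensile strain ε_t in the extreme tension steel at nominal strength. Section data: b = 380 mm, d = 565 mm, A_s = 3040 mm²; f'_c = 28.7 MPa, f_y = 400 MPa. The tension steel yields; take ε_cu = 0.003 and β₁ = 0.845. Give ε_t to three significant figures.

a = A_s f_y/(0.85 f'_c b) = 131.17 mm.
β₁ = 0.845, so c = a/β₁ = 131.17/0.845 = 155.23 mm.
From the linear strain diagram with ε_cu = 0.003: ε_t = 0.003 (d − c)/c = 0.003 × (565 − 155.23)/155.23 = 0.00792.
Since ε_t ≥ 0.005, the section is tension-controlled.

ε_t ≈ 0.00792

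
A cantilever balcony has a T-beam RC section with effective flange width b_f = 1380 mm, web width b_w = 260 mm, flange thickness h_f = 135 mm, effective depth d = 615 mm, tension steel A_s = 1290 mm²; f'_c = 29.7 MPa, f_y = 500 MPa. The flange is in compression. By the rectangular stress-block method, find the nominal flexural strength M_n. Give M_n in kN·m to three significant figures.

M_n ≈ 391 kN·m

Tension: T = A_s f_y = 1290 × 500 = 645000 N.
Try a within the flange: a = T/(0.85 f'_c b_f) = 645000/(0.85 × 29.7 × 1380) = 18.51 mm.
Since a = 18.51 ≤ h_f = 135 mm, the stress block lies entirely in the flange; analyse as a rectangular beam of width b_f.
M_n = T(d − a/2) = 645000 × (615 − 9.255) = 390.71 × 10⁶ N·mm.
M_n = 390.71 kN·m.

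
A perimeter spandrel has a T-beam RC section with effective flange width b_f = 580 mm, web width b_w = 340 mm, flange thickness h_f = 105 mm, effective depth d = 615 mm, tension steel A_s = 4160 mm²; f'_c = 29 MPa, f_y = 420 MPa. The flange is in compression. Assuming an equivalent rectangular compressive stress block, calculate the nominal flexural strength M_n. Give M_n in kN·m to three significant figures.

M_n ≈ 966 kN·m

Tension: T = A_s f_y = 4160 × 420 = 1747200 N.
Try a within the flange: a = T/(0.85 f'_c b_f) = 1747200/(0.85 × 29 × 580) = 122.21 mm.
a = 122.21 > h_f = 105 mm: the block extends into the web. Split into flange-overhang and web parts.
C_f = 0.85 f'_c (b_f − b_w) h_f = 0.85 × 29 × (580 − 340) × 105 = 621180 N.
Remaining web compression depth: a_w = (T − C_f)/(0.85 f'_c b_w) = (1747200 − 621180)/(0.85 × 29 × 340) = 134.35 mm.
M_n = C_f(d − h_f/2) + (T − C_f)(d − a_w/2) = 621180 × (615 − 52.5) + 1126020 × (615 − 67.175) = 349.41 + 616.86 = 966.27 × 10⁶ N·mm.
M_n = 966.27 kN·m.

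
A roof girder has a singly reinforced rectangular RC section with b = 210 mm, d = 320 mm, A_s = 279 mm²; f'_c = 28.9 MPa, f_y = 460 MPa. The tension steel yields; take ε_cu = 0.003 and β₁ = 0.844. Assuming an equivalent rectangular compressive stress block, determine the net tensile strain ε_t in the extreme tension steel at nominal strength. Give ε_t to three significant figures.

a = A_s f_y/(0.85 f'_c b) = 24.88 mm.
β₁ = 0.844, so c = a/β₁ = 24.88/0.844 = 29.48 mm.
From the linear strain diagram with ε_cu = 0.003: ε_t = 0.003 (d − c)/c = 0.003 × (320 − 29.48)/29.48 = 0.0296.
Since ε_t ≥ 0.005, the section is tension-controlled.

ε_t ≈ 0.0296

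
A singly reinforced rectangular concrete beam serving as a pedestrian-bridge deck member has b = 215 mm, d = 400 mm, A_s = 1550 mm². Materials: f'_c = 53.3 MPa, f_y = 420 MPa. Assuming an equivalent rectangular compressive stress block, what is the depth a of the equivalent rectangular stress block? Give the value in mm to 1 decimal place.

T = A_s f_y = 1550 × 420 = 651000 N = 651 kN.
Setting C = 0.85 f'_c a b equal to T: a = 651000/(0.85 × 53.3 × 215) = 66.8 mm.

a ≈ 66.8 mm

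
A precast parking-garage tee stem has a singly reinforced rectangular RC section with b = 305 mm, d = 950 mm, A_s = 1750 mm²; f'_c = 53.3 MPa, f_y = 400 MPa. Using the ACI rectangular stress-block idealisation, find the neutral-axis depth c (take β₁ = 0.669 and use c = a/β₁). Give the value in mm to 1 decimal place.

c ≈ 75.7 mm

T = A_s f_y = 1750 × 400 = 700000 N = 700 kN.
Setting C = 0.85 f'_c a b equal to T: a = 700000/(0.85 × 53.3 × 305) = 50.658 mm.
With β₁ = 0.669, c = a/β₁ = 50.658/0.669 = 75.7 mm.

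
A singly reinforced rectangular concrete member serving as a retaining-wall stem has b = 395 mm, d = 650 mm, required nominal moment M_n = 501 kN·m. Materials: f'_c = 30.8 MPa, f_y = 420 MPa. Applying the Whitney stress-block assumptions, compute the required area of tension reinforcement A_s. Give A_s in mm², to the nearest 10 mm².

With M_n = 0.85 f'_c a b (d − a/2), solve the quadratic for a:
a = d − √(d² − 2M_n/(0.85 f'_c b)) = 650 − √(650² − 2 × 501×10⁶/(0.85 × 30.8 × 395)) = 79.38 mm.
A_s = 0.85 f'_c a b / f_y = 0.85 × 30.8 × 79.38 × 395 / 420 = 1954.5 mm².

A_s ≈ 1950 mm²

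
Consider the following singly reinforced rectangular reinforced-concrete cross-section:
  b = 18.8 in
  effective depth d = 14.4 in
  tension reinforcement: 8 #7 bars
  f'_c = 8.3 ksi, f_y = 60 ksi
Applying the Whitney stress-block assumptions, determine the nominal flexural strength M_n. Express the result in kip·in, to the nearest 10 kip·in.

M_n ≈ 3830 kip·in

A_s = 8 × 0.6 = 4.8 in².
T = A_s f_y = 4.8 × 60 = 288 kips.
a = T/(0.85 f'_c b) = 288/(0.85 × 8.3 × 18.8) = 2.171 in.
M_n = T(d − a/2) = 288 × (14.4 − 1.0855) = 3834.6 kip·in.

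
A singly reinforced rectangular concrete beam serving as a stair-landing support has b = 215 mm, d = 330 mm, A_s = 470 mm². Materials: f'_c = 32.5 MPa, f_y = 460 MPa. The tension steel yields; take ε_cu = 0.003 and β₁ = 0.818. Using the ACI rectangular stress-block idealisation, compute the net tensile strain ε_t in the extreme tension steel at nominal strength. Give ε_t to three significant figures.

ε_t ≈ 0.0192

a = A_s f_y/(0.85 f'_c b) = 36.40 mm.
β₁ = 0.818, so c = a/β₁ = 36.40/0.818 = 44.50 mm.
From the linear strain diagram with ε_cu = 0.003: ε_t = 0.003 (d − c)/c = 0.003 × (330 − 44.50)/44.50 = 0.0192.
Since ε_t ≥ 0.005, the section is tension-controlled.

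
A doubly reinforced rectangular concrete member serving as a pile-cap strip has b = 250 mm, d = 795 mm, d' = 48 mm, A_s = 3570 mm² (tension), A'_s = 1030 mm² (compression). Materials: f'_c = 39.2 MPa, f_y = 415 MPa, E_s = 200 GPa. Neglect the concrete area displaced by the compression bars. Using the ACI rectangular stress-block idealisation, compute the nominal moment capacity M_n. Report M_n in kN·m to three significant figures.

Assume both tension and compression steel yield.
Net tension couple steel: A_s − A'_s = 2540 mm².
a = (A_s − A'_s) f_y / (0.85 f'_c b) = 1054100/(0.85 × 39.2 × 250) = 126.54 mm.
c = a/β₁ = 126.54/0.77 = 164.34 mm; ε'_s = 0.003(c − d')/c = 0.0021 ≥ f_y/E_s = 0.0021, so compression steel does yield.
M_n = (A_s − A'_s) f_y (d − a/2) + A'_s f_y (d − d') = [1054100 × (795 − 63.27) + 427450 × (795 − 48)] × 10⁻⁶ = 771.32 + 319.31 = 1090.63 kN·m.

M_n ≈ 1090 kN·m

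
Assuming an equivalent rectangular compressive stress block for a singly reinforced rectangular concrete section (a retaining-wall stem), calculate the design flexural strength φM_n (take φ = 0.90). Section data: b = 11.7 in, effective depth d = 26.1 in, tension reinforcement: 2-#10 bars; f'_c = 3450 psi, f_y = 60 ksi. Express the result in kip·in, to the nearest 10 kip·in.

A_s = 2 × 1.27 = 2.54 in².
T = A_s f_y = 2.54 × 60 = 152.4 kips.
a = T/(0.85 f'_c b) = 152.4/(0.85 × 3.45 × 11.7) = 4.442 in.
M_n = T(d − a/2) = 152.4 × (26.1 − 2.221) = 3639.2 kip·in.
φM_n = 0.90 × 3639.2 = 3275.3 kip·in.

φM_n ≈ 3280 kip·in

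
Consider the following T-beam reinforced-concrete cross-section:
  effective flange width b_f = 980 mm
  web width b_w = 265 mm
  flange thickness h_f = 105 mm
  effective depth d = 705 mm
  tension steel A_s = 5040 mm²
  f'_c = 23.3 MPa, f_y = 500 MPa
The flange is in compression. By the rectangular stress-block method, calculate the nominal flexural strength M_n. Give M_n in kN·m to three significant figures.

M_n ≈ 1600 kN·m

Tension: T = A_s f_y = 5040 × 500 = 2520000 N.
Try a within the flange: a = T/(0.85 f'_c b_f) = 2520000/(0.85 × 23.3 × 980) = 129.84 mm.
a = 129.84 > h_f = 105 mm: the block extends into the web. Split into flange-overhang and web parts.
C_f = 0.85 f'_c (b_f − b_w) h_f = 0.85 × 23.3 × (980 − 265) × 105 = 1486860 N.
Remaining web compression depth: a_w = (T − C_f)/(0.85 f'_c b_w) = (2520000 − 1486860)/(0.85 × 23.3 × 265) = 196.85 mm.
M_n = C_f(d − h_f/2) + (T − C_f)(d − a_w/2) = 1486860 × (705 − 52.5) + 1033140 × (705 − 98.425) = 970.18 + 626.68 = 1596.86 × 10⁶ N·mm.
M_n = 1596.86 kN·m.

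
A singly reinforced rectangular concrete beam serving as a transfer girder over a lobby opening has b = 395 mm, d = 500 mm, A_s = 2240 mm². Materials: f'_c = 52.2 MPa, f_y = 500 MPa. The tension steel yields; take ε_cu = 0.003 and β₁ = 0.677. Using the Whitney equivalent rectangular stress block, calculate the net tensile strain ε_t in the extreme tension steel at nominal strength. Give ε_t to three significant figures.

a = A_s f_y/(0.85 f'_c b) = 63.90 mm.
β₁ = 0.677, so c = a/β₁ = 63.90/0.677 = 94.39 mm.
From the linear strain diagram with ε_cu = 0.003: ε_t = 0.003 (d − c)/c = 0.003 × (500 − 94.39)/94.39 = 0.0129.
Since ε_t ≥ 0.005, the section is tension-controlled.

ε_t ≈ 0.0129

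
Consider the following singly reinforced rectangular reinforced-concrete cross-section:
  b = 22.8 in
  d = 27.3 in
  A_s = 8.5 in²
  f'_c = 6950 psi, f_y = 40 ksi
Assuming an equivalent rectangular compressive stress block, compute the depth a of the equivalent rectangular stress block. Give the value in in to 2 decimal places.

a ≈ 2.52 in

T = A_s f_y = 8.5 × 40 = 340 kips.
a = T/(0.85 f'_c b) = 340/(0.85 × 6.95 × 22.8) = 2.52 in.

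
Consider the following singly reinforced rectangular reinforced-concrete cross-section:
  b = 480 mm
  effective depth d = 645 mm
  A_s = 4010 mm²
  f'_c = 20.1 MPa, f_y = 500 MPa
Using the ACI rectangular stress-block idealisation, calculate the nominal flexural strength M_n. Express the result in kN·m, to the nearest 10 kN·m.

T = A_s f_y = 4010 × 500 = 2005000 N = 2005 kN.
From C = T: a = T/(0.85 f'_c b) = 2005000/(0.85 × 20.1 × 480) = 244.49 mm.
M_n = T(d − a/2) = 2005 kN × (645 − 122.245) mm = 1048.12 kN·m.

M_n ≈ 1050 kN·m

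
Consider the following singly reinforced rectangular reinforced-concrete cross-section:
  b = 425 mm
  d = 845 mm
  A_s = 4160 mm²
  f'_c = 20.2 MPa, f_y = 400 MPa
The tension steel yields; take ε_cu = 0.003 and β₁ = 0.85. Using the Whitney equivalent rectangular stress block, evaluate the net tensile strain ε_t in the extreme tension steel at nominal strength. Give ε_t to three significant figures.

a = A_s f_y/(0.85 f'_c b) = 228.03 mm.
β₁ = 0.85, so c = a/β₁ = 228.03/0.85 = 268.27 mm.
From the linear strain diagram with ε_cu = 0.003: ε_t = 0.003 (d − c)/c = 0.003 × (845 − 268.27)/268.27 = 0.00645.
Since ε_t ≥ 0.005, the section is tension-controlled.

ε_t ≈ 0.00645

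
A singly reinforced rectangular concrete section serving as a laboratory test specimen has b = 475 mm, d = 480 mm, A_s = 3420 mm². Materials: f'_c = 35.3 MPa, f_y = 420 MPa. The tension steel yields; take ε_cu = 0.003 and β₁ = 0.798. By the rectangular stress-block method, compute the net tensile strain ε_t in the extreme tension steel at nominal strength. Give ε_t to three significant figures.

ε_t ≈ 0.00840

a = A_s f_y/(0.85 f'_c b) = 100.78 mm.
β₁ = 0.798, so c = a/β₁ = 100.78/0.798 = 126.29 mm.
From the linear strain diagram with ε_cu = 0.003: ε_t = 0.003 (d − c)/c = 0.003 × (480 − 126.29)/126.29 = 0.00840.
Since ε_t ≥ 0.005, the section is tension-controlled.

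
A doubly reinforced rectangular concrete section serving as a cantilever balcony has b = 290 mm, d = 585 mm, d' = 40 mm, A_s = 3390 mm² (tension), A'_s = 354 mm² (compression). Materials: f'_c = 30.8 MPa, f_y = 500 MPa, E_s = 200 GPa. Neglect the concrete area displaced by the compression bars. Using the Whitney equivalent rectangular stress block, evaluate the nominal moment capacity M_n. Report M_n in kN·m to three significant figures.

Assume both tension and compression steel yield.
Net tension couple steel: A_s − A'_s = 3036 mm².
a = (A_s − A'_s) f_y / (0.85 f'_c b) = 1518000/(0.85 × 30.8 × 290) = 199.94 mm.
c = a/β₁ = 199.94/0.83 = 240.89 mm; ε'_s = 0.003(c − d')/c = 0.0025 ≥ f_y/E_s = 0.0025, so compression steel does yield.
M_n = (A_s − A'_s) f_y (d − a/2) + A'_s f_y (d − d') = [1518000 × (585 − 99.97) + 177000 × (585 − 40)] × 10⁻⁶ = 736.28 + 96.47 = 832.75 kN·m.

M_n ≈ 833 kN·m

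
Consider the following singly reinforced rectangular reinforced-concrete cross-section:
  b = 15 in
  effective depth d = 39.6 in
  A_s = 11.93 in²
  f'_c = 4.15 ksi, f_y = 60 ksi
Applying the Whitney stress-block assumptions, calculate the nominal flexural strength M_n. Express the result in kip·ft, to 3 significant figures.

T = A_s f_y = 11.93 × 60 = 715.8 kips.
a = T/(0.85 f'_c b) = 715.8/(0.85 × 4.15 × 15) = 13.528 in.
M_n = T(d − a/2) = 715.8 × (39.6 − 6.764) = 23504.0 kip·in = 23504.0/12 = 1958.67 kip·ft.

M_n ≈ 1960 kip·ft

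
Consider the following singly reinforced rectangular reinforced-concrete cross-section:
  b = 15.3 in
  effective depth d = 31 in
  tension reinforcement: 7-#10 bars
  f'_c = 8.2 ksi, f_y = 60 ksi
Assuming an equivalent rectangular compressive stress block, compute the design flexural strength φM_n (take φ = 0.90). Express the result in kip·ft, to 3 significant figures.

φM_n ≈ 1140 kip·ft

A_s = 7 × 1.27 = 8.89 in².
T = A_s f_y = 8.89 × 60 = 533.4 kips.
a = T/(0.85 f'_c b) = 533.4/(0.85 × 8.2 × 15.3) = 5.002 in.
M_n = T(d − a/2) = 533.4 × (31 − 2.501) = 15201.4 kip·in = 15201.4/12 = 1266.78 kip·ft.
φM_n = 0.90 × 1266.78 = 1140.10 kip·ft.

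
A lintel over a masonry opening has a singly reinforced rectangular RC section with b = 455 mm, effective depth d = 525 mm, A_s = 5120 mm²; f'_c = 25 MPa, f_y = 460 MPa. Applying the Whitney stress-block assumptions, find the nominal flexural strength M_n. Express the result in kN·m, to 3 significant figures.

T = A_s f_y = 5120 × 460 = 2355200 N = 2355.2 kN.
From C = T: a = T/(0.85 f'_c b) = 2355200/(0.85 × 25 × 455) = 243.59 mm.
M_n = T(d − a/2) = 2355.2 kN × (525 − 121.795) mm = 949.63 kN·m.

M_n ≈ 950 kN·m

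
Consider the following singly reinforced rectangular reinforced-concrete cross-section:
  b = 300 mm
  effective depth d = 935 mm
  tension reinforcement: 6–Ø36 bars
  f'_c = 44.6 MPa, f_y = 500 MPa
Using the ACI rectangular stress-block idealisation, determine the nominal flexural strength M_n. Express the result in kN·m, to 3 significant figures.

M_n ≈ 2450 kN·m

A_s = 6 × 1018 = 6108 mm².
T = A_s f_y = 6108 × 500 = 3054000 N = 3054 kN.
From C = T: a = T/(0.85 f'_c b) = 3054000/(0.85 × 44.6 × 300) = 268.53 mm.
M_n = T(d − a/2) = 3054 kN × (935 − 134.265) mm = 2445.44 kN·m.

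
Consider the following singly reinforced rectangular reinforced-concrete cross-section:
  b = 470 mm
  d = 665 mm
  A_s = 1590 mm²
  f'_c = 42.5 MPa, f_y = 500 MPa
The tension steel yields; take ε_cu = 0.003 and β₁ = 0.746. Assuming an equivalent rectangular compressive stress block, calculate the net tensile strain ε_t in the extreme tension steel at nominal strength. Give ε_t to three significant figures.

a = A_s f_y/(0.85 f'_c b) = 46.82 mm.
β₁ = 0.746, so c = a/β₁ = 46.82/0.746 = 62.76 mm.
From the linear strain diagram with ε_cu = 0.003: ε_t = 0.003 (d − c)/c = 0.003 × (665 − 62.76)/62.76 = 0.0288.
Since ε_t ≥ 0.005, the section is tension-controlled.

ε_t ≈ 0.0288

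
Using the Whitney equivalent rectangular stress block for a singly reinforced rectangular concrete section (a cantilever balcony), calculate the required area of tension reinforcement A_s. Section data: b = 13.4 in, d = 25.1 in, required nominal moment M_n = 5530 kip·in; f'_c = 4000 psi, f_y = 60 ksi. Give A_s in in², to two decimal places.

From M_n = 0.85 f'_c a b (d − a/2):
a = d − √(d² − 2M_n/(0.85 f'_c b)) = 25.1 − √(25.1² − 2 × 5530/(0.85 × 4 × 13.4)) = 5.421 in.
A_s = 0.85 f'_c a b / f_y = 0.85 × 4 × 5.421 × 13.4 / 60 = 4.116 in².

A_s ≈ 4.12 in²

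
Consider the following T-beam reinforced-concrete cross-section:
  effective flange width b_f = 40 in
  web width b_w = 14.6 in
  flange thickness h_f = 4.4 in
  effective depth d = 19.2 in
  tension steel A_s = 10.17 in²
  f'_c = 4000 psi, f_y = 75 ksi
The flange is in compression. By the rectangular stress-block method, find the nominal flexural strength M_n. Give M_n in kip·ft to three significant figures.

M_n ≈ 1030 kip·ft

Tension: T = A_s f_y = 10.17 × 75 = 762.75 kips.
Try a within the flange: a = T/(0.85 f'_c b_f) = 762.75/(0.85 × 4 × 40) = 5.608 in.
a = 5.608 > h_f = 4.4 in: the block extends into the web. Split into flange-overhang and web parts.
C_f = 0.85 f'_c (b_f − b_w) h_f = 0.85 × 4 × (40 − 14.6) × 4.4 = 380.0 kips.
Remaining web compression depth: a_w = (T − C_f)/(0.85 f'_c b_w) = (762.75 − 380.0)/(0.85 × 4 × 14.6) = 7.711 in.
M_n = C_f(d − h_f/2) + (T − C_f)(d − a_w/2) = 380.0 × (19.2 − 2.2) + 382.75 × (19.2 − 3.8555) = 6460.0 + 5873.1 = 12333.1 kip·in.
M_n = 12333.1/12 = 1027.76 kip·ft.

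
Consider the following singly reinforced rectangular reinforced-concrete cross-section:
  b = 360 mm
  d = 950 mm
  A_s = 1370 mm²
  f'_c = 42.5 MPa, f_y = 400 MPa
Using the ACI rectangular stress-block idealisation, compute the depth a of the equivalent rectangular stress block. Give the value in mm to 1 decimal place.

a ≈ 42.1 mm

T = A_s f_y = 1370 × 400 = 548000 N = 548 kN.
Setting C = 0.85 f'_c a b equal to T: a = 548000/(0.85 × 42.5 × 360) = 42.1 mm.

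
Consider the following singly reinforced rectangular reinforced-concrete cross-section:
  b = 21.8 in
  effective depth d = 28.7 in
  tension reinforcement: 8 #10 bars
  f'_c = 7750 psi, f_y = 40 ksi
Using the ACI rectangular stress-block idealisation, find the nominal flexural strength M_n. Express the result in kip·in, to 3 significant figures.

M_n ≈ 11100 kip·in

A_s = 8 × 1.27 = 10.16 in².
T = A_s f_y = 10.16 × 40 = 406.4 kips.
a = T/(0.85 f'_c b) = 406.4/(0.85 × 7.75 × 21.8) = 2.830 in.
M_n = T(d − a/2) = 406.4 × (28.7 − 1.415) = 11088.6 kip·in.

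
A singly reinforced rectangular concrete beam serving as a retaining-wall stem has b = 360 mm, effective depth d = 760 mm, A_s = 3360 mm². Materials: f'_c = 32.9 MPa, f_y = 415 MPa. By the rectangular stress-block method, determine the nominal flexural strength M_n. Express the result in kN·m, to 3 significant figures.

M_n ≈ 963 kN·m

T = A_s f_y = 3360 × 415 = 1394400 N = 1394.4 kN.
From C = T: a = T/(0.85 f'_c b) = 1394400/(0.85 × 32.9 × 360) = 138.51 mm.
M_n = T(d − a/2) = 1394.4 kN × (760 − 69.255) mm = 963.17 kN·m.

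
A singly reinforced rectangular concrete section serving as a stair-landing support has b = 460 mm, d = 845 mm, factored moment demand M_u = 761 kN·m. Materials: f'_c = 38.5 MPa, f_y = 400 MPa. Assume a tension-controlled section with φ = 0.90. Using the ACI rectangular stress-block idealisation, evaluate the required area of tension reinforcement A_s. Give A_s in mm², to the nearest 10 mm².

A_s ≈ 2610 mm²

M_n = M_u/φ = 761/0.90 = 845.556 kN·m.
With M_n = 0.85 f'_c a b (d − a/2), solve the quadratic for a:
a = d − √(d² − 2M_n/(0.85 f'_c b)) = 845 − √(845² − 2 × 845.556×10⁶/(0.85 × 38.5 × 460)) = 69.32 mm.
A_s = 0.85 f'_c a b / f_y = 0.85 × 38.5 × 69.32 × 460 / 400 = 2608.8 mm².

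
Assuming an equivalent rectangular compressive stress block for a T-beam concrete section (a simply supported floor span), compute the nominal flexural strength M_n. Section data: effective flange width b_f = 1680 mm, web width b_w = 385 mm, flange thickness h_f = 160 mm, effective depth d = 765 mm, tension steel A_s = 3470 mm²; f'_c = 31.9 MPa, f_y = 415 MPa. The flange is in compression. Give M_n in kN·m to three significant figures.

Tension: T = A_s f_y = 3470 × 415 = 1440050 N.
Try a within the flange: a = T/(0.85 f'_c b_f) = 1440050/(0.85 × 31.9 × 1680) = 31.61 mm.
Since a = 31.61 ≤ h_f = 160 mm, the stress block lies entirely in the flange; analyse as a rectangular beam of width b_f.
M_n = T(d − a/2) = 1440050 × (765 − 15.805) = 1078.88 × 10⁶ N·mm.
M_n = 1078.88 kN·m.

M_n ≈ 1080 kN·m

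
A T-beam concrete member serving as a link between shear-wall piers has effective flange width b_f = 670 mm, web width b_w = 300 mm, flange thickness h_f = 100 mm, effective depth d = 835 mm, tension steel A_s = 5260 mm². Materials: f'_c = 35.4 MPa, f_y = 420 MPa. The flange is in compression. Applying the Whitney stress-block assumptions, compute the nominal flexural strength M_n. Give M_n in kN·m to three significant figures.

M_n ≈ 1720 kN·m

Tension: T = A_s f_y = 5260 × 420 = 2209200 N.
Try a within the flange: a = T/(0.85 f'_c b_f) = 2209200/(0.85 × 35.4 × 670) = 109.58 mm.
a = 109.58 > h_f = 100 mm: the block extends into the web. Split into flange-overhang and web parts.
C_f = 0.85 f'_c (b_f − b_w) h_f = 0.85 × 35.4 × (670 − 300) × 100 = 1113330 N.
Remaining web compression depth: a_w = (T − C_f)/(0.85 f'_c b_w) = (2209200 − 1113330)/(0.85 × 35.4 × 300) = 121.40 mm.
M_n = C_f(d − h_f/2) + (T − C_f)(d − a_w/2) = 1113330 × (835 − 50) + 1095870 × (835 − 60.7) = 873.96 + 848.53 = 1722.49 × 10⁶ N·mm.
M_n = 1722.49 kN·m.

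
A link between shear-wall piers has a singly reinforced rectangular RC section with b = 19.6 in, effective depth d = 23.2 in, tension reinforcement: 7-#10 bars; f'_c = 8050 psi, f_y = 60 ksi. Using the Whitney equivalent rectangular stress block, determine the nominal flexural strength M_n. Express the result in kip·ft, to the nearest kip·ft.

M_n ≈ 943 kip·ft

A_s = 7 × 1.27 = 8.89 in².
T = A_s f_y = 8.89 × 60 = 533.4 kips.
a = T/(0.85 f'_c b) = 533.4/(0.85 × 8.05 × 19.6) = 3.977 in.
M_n = T(d − a/2) = 533.4 × (23.2 − 1.9885) = 11314.2 kip·in = 11314.2/12 = 942.85 kip·ft.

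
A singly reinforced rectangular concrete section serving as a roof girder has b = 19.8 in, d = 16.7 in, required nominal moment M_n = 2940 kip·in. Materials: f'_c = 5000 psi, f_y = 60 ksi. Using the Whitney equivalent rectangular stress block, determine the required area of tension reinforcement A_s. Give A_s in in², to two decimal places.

A_s ≈ 3.15 in²

From M_n = 0.85 f'_c a b (d − a/2):
a = d − √(d² − 2M_n/(0.85 f'_c b)) = 16.7 − √(16.7² − 2 × 2940/(0.85 × 5 × 19.8)) = 2.243 in.
A_s = 0.85 f'_c a b / f_y = 0.85 × 5 × 2.243 × 19.8 / 60 = 3.146 in².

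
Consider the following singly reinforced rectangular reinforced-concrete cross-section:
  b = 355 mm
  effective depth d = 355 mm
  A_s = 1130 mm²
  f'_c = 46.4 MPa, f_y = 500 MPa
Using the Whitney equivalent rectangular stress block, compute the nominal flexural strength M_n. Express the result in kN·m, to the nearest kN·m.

T = A_s f_y = 1130 × 500 = 565000 N = 565 kN.
From C = T: a = T/(0.85 f'_c b) = 565000/(0.85 × 46.4 × 355) = 40.35 mm.
M_n = T(d − a/2) = 565 kN × (355 − 20.175) mm = 189.18 kN·m.

M_n ≈ 189 kN·m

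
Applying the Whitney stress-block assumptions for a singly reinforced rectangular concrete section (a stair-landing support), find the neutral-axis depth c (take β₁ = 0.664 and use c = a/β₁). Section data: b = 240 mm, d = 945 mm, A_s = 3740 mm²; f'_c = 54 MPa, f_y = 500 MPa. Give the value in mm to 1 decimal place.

c ≈ 255.7 mm

T = A_s f_y = 3740 × 500 = 1870000 N = 1870 kN.
Setting C = 0.85 f'_c a b equal to T: a = 1870000/(0.85 × 54 × 240) = 169.753 mm.
With β₁ = 0.664, c = a/β₁ = 169.753/0.664 = 255.7 mm.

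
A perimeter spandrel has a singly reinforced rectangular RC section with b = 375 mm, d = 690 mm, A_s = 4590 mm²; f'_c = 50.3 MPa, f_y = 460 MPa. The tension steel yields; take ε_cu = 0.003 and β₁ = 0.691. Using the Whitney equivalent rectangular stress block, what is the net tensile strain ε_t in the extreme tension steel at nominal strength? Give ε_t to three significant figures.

a = A_s f_y/(0.85 f'_c b) = 131.69 mm.
β₁ = 0.691, so c = a/β₁ = 131.69/0.691 = 190.58 mm.
From the linear strain diagram with ε_cu = 0.003: ε_t = 0.003 (d − c)/c = 0.003 × (690 − 190.58)/190.58 = 0.00786.
Since ε_t ≥ 0.005, the section is tension-controlled.

ε_t ≈ 0.00786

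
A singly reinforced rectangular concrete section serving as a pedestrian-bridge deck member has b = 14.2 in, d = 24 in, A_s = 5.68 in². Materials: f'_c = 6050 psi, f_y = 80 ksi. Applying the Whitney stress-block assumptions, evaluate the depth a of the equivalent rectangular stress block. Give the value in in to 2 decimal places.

a ≈ 6.22 in

T = A_s f_y = 5.68 × 80 = 454.4 kips.
a = T/(0.85 f'_c b) = 454.4/(0.85 × 6.05 × 14.2) = 6.22 in.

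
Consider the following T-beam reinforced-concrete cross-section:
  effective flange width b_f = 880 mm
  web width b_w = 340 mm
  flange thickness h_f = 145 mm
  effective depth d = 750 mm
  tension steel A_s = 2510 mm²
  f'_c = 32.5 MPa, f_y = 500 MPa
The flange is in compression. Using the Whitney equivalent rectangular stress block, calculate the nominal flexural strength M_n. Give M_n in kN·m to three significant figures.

Tension: T = A_s f_y = 2510 × 500 = 1255000 N.
Try a within the flange: a = T/(0.85 f'_c b_f) = 1255000/(0.85 × 32.5 × 880) = 51.62 mm.
Since a = 51.62 ≤ h_f = 145 mm, the stress block lies entirely in the flange; analyse as a rectangular beam of width b_f.
M_n = T(d − a/2) = 1255000 × (750 − 25.81) = 908.86 × 10⁶ N·mm.
M_n = 908.86 kN·m.

M_n ≈ 909 kN·m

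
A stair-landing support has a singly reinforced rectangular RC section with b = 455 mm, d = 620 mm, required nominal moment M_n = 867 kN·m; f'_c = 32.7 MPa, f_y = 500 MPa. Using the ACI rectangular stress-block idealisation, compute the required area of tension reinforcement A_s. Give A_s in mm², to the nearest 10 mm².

With M_n = 0.85 f'_c a b (d − a/2), solve the quadratic for a:
a = d − √(d² − 2M_n/(0.85 f'_c b)) = 620 − √(620² − 2 × 867×10⁶/(0.85 × 32.7 × 455)) = 122.72 mm.
A_s = 0.85 f'_c a b / f_y = 0.85 × 32.7 × 122.72 × 455 / 500 = 3104.0 mm².

A_s ≈ 3100 mm²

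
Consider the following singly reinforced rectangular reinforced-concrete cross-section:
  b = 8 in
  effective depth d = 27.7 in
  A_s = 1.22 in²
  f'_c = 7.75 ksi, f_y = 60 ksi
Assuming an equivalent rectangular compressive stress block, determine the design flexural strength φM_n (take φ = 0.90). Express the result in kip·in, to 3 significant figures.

φM_n ≈ 1780 kip·in

T = A_s f_y = 1.22 × 60 = 73.2 kips.
a = T/(0.85 f'_c b) = 73.2/(0.85 × 7.75 × 8) = 1.389 in.
M_n = T(d − a/2) = 73.2 × (27.7 − 0.6945) = 1976.8 kip·in.
φM_n = 0.90 × 1976.8 = 1779.1 kip·in.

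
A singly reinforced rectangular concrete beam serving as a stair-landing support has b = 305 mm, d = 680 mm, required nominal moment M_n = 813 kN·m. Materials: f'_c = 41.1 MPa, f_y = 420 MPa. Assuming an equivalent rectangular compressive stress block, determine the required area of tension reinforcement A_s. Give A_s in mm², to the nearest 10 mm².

With M_n = 0.85 f'_c a b (d − a/2), solve the quadratic for a:
a = d − √(d² − 2M_n/(0.85 f'_c b)) = 680 − √(680² − 2 × 813×10⁶/(0.85 × 41.1 × 305)) = 123.40 mm.
A_s = 0.85 f'_c a b / f_y = 0.85 × 41.1 × 123.40 × 305 / 420 = 3130.6 mm².

A_s ≈ 3130 mm²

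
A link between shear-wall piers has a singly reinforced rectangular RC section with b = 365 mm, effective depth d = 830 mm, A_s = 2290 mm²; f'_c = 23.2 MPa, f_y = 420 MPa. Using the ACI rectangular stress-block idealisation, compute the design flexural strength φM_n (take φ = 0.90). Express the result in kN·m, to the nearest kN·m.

T = A_s f_y = 2290 × 420 = 961800 N = 961.8 kN.
From C = T: a = T/(0.85 f'_c b) = 961800/(0.85 × 23.2 × 365) = 133.62 mm.
M_n = T(d − a/2) = 961.8 kN × (830 − 66.81) mm = 734.04 kN·m.
φM_n = 0.90 × 734.04 = 660.64 kN·m.

φM_n ≈ 661 kN·m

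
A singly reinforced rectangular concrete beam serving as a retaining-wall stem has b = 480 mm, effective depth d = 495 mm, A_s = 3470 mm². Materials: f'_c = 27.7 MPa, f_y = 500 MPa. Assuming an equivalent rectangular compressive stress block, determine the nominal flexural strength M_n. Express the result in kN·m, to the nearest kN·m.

T = A_s f_y = 3470 × 500 = 1735000 N = 1735 kN.
From C = T: a = T/(0.85 f'_c b) = 1735000/(0.85 × 27.7 × 480) = 153.52 mm.
M_n = T(d − a/2) = 1735 kN × (495 − 76.76) mm = 725.65 kN·m.

M_n ≈ 726 kN·m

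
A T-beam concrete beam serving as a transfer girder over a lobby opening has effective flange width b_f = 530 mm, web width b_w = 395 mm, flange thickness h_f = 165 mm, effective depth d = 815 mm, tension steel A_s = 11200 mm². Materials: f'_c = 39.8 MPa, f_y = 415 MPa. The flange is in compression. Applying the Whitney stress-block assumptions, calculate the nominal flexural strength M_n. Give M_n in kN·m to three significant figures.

M_n ≈ 3160 kN·m

Tension: T = A_s f_y = 11200 × 415 = 4648000 N.
Try a within the flange: a = T/(0.85 f'_c b_f) = 4648000/(0.85 × 39.8 × 530) = 259.23 mm.
a = 259.23 > h_f = 165 mm: the block extends into the web. Split into flange-overhang and web parts.
C_f = 0.85 f'_c (b_f − b_w) h_f = 0.85 × 39.8 × (530 − 395) × 165 = 753563 N.
Remaining web compression depth: a_w = (T − C_f)/(0.85 f'_c b_w) = (4648000 − 753563)/(0.85 × 39.8 × 395) = 291.44 mm.
M_n = C_f(d − h_f/2) + (T − C_f)(d − a_w/2) = 753563 × (815 − 82.5) + 3894437 × (815 − 145.72) = 551.98 + 2606.47 = 3158.45 × 10⁶ N·mm.
M_n = 3158.45 kN·m.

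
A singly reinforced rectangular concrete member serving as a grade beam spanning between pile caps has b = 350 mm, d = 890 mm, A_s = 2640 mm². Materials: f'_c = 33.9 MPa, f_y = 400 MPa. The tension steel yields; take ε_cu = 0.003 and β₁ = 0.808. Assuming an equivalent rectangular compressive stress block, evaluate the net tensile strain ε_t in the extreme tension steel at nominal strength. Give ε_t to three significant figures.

a = A_s f_y/(0.85 f'_c b) = 104.71 mm.
β₁ = 0.808, so c = a/β₁ = 104.71/0.808 = 129.59 mm.
From the linear strain diagram with ε_cu = 0.003: ε_t = 0.003 (d − c)/c = 0.003 × (890 − 129.59)/129.59 = 0.0176.
Since ε_t ≥ 0.005, the section is tension-controlled.

ε_t ≈ 0.0176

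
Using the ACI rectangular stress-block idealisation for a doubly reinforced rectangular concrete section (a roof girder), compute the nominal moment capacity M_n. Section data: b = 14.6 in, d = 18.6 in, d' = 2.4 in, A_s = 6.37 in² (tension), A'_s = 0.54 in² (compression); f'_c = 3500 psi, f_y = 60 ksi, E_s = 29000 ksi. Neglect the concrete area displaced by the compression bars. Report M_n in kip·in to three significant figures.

M_n ≈ 5620 kip·in

Assume both steels yield.
a = (A_s − A'_s) f_y/(0.85 f'_c b) = (6.37 − 0.54) × 60/(0.85 × 3.5 × 14.6) = 8.053 in.
c = a/β₁ = 8.053/0.85 = 9.474 in; ε'_s = 0.003(c − d')/c = 0.0022 ≥ ε_y = 0.0021, so the compression steel yields.
M_n = (A_s − A'_s) f_y (d − a/2) + A'_s f_y (d − d') = 349.8 × (18.6 − 4.0265) + 32.4 × (18.6 − 2.4) = 5097.8 + 524.9 = 5622.7 kip·in.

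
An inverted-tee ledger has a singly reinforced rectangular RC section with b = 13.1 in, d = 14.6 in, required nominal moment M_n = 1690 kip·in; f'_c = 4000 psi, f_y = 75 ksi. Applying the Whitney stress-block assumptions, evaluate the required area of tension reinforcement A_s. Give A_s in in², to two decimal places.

From M_n = 0.85 f'_c a b (d − a/2):
a = d − √(d² − 2M_n/(0.85 f'_c b)) = 14.6 − √(14.6² − 2 × 1690/(0.85 × 4 × 13.1)) = 2.884 in.
A_s = 0.85 f'_c a b / f_y = 0.85 × 4 × 2.884 × 13.1 / 75 = 1.713 in².

A_s ≈ 1.71 in²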